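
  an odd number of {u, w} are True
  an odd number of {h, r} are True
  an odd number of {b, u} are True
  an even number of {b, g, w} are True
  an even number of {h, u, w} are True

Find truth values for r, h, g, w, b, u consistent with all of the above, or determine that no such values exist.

r=F, h=T, g=F, w=F, b=F, u=T

{u, w}: 1 true → odd ✓
{h, r}: 1 true → odd ✓
{b, u}: 1 true → odd ✓
{b, g, w}: 0 true → even ✓
{h, u, w}: 2 true → even ✓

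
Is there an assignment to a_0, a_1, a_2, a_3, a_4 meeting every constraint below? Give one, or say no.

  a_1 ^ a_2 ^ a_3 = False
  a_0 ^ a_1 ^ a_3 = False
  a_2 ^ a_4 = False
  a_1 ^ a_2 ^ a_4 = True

a_0: True, a_1: True, a_2: True, a_3: False, a_4: True

a_1 ^ a_2 ^ a_3 = T ^ T ^ F = False ✓
a_0 ^ a_1 ^ a_3 = T ^ T ^ F = False ✓
a_2 ^ a_4 = T ^ T = False ✓
a_1 ^ a_2 ^ a_4 = T ^ T ^ T = True ✓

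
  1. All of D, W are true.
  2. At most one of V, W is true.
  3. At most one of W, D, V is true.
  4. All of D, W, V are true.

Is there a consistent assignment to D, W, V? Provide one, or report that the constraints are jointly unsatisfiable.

The formula is unsatisfiable.

Case D = True:
  (1) forces W = True.
  Constraint (3) is violated (W=T, D=T) — contradiction.
Case D = False:
  Constraint (1) is violated (D=F) — contradiction.
Both cases fail — unsatisfiable.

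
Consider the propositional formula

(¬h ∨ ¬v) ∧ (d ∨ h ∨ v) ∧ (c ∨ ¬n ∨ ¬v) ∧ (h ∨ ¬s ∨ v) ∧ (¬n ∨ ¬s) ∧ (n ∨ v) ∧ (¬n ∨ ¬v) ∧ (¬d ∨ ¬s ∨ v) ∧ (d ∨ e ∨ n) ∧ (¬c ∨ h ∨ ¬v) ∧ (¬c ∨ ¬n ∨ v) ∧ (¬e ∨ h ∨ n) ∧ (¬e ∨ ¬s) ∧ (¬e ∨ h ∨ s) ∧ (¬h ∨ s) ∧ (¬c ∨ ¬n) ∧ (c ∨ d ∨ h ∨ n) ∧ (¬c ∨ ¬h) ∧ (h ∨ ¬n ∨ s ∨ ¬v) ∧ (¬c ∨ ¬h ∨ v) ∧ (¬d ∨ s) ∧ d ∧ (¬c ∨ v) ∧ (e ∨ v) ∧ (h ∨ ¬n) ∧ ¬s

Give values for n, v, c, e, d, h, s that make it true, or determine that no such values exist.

Unsatisfiable

Case d = True:
  (¬d ∨ s) forces s = True.
  Clause (¬s) is falsified — contradiction.
Case d = False:
  Clause (d) is falsified — contradiction.
Both cases fail, so the formula is unsatisfiable.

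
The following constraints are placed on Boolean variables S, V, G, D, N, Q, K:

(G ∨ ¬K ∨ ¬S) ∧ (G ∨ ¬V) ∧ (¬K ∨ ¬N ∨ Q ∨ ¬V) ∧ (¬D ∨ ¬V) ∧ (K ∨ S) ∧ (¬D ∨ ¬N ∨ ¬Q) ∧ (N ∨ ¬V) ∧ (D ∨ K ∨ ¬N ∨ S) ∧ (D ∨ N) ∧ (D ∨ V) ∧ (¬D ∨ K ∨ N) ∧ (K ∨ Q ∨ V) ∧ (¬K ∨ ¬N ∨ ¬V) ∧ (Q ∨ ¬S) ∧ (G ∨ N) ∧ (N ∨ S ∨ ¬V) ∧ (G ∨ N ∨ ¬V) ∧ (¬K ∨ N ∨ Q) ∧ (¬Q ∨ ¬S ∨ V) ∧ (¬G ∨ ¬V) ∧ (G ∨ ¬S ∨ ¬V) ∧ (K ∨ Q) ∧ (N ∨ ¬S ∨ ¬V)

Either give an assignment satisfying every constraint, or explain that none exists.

Set S = False.
  then (K ∨ S) forces K = True.
Try V = True:
  (G ∨ ¬V) forces G = True.
  clause (¬G ∨ ¬V) is falsified — backtrack.
So V = False.
  then (D ∨ V) forces D = True.
Set G = False.
  then (G ∨ N) forces N = True.
  then (¬D ∨ ¬N ∨ ¬Q) forces Q = False.
All clauses satisfied.

S=F, V=F, G=F, D=T, N=T, Q=F, K=T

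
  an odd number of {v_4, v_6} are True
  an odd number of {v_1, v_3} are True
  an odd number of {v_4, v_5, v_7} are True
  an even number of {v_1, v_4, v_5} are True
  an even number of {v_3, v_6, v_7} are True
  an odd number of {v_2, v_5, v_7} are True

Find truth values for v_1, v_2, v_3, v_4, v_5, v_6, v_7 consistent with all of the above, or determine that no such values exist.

v_1 = True, v_2 = True, v_3 = False, v_4 = True, v_5 = False, v_6 = False, v_7 = False

{v_4, v_6}: 1 true → odd ✓
{v_1, v_3}: 1 true → odd ✓
{v_4, v_5, v_7}: 1 true → odd ✓
{v_1, v_4, v_5}: 2 true → even ✓
{v_3, v_6, v_7}: 0 true → even ✓
{v_2, v_5, v_7}: 1 true → odd ✓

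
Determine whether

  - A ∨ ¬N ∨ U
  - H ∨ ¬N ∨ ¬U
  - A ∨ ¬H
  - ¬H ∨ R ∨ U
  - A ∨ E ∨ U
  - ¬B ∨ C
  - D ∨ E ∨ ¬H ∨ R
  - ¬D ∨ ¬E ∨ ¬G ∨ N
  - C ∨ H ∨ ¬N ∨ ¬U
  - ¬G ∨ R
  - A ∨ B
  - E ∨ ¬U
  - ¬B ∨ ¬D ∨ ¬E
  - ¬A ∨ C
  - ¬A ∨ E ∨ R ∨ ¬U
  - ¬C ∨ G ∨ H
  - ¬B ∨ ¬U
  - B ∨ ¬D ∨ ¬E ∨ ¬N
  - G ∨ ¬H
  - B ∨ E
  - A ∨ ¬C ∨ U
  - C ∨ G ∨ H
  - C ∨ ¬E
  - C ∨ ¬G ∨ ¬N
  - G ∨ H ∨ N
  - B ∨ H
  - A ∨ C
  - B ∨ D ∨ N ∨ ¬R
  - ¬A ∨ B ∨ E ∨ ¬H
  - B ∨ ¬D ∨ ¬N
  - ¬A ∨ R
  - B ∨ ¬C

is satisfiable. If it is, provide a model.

E: False; U: False; A: True; G: True; D: False; R: True; B: True; C: True; H: True; N: False

Set E = False.
  then (E ∨ ¬U) forces U = False.
  then (B ∨ E) forces B = True.
  then (A ∨ E ∨ U) forces A = True.
  then (¬B ∨ C) forces C = True.
  then (¬A ∨ R) forces R = True.
Try G = False:
  (¬C ∨ G ∨ H) forces H = True.
  clause (G ∨ ¬H) is falsified — backtrack.
So G = True.
Set D = False.
Set H = True.
Set N = False.
All clauses satisfied.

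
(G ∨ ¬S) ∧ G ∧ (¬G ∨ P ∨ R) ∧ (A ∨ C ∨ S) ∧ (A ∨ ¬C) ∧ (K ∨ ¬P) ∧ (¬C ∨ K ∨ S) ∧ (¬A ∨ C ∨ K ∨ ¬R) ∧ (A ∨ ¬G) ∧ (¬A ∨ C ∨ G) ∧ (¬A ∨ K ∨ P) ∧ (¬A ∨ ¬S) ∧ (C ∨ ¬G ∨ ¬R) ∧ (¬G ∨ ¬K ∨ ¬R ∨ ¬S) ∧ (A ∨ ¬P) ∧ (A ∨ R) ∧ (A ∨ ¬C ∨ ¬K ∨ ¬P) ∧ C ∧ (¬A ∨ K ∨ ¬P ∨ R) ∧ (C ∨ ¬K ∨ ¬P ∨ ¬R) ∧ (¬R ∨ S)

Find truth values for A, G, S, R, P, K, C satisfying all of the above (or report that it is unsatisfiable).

A = True, G = True, S = False, R = False, P = True, K = True, C = True

Unit clause (G) forces G = True.
In (A ∨ ¬G) only A is left, so A = True.
In (¬A ∨ ¬S) only ¬S is left, so S = False.
Unit clause (C) forces C = True.
In (¬R ∨ S) only ¬R is left, so R = False.
In (¬G ∨ P ∨ R) only P is left, so P = True.
In (K ∨ ¬P) only K is left, so K = True.
All clauses satisfied.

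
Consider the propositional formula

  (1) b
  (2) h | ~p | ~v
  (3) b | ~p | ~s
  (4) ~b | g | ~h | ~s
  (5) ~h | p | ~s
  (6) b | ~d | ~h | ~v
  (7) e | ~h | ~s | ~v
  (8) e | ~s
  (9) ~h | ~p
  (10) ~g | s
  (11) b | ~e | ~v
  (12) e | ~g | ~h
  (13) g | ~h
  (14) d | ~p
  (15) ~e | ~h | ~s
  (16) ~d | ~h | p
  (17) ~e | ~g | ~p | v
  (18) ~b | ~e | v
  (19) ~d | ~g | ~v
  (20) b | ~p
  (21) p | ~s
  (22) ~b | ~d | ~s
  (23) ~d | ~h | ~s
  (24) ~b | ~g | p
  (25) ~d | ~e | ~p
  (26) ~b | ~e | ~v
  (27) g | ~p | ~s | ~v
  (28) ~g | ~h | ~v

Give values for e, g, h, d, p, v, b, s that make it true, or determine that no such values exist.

e = False, g = False, h = False, d = True, p = True, v = False, b = True, s = False

Unit clause (b) forces b = True.
Try e = True:
  (~b | ~e | v) forces v = True.
  clause (~b | ~e | ~v) is falsified — backtrack.
So e = False.
  then (e | ~s) forces s = False.
  then (~g | s) forces g = False.
  then (g | ~h) forces h = False.
Set d = True.
Set p = True.
  then (h | ~p | ~v) forces v = False.
All clauses satisfied.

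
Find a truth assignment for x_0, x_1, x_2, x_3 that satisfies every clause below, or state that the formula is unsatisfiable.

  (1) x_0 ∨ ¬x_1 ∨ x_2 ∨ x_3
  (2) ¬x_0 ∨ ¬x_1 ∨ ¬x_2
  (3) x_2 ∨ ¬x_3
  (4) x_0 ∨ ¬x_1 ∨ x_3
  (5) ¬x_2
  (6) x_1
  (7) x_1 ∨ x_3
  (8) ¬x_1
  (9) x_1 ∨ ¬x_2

Case x_1 = True:
  Clause (¬x_1) is falsified — contradiction.
Case x_1 = False:
  Clause (x_1) is falsified — contradiction.
Both cases fail, so the formula is unsatisfiable.

No satisfying assignment exists.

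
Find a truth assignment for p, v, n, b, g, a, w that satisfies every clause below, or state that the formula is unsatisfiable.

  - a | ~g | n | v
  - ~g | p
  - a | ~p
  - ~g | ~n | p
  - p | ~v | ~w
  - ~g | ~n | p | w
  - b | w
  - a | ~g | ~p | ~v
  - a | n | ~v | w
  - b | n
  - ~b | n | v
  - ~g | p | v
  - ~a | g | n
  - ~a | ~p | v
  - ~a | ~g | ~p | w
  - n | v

Set p = False.
  then (~g | p) forces g = False.
Set v = False.
  then (n | v) forces n = True.
Set b = False.
  then (b | w) forces w = True.
Set a = False.
All clauses satisfied.

p: False; v: False; n: True; b: False; g: False; a: False; w: True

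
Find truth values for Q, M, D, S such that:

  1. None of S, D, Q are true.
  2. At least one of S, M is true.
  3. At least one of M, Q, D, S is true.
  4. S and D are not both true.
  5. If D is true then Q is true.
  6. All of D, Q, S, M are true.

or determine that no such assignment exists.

Case Q = True:
  Constraint (1) is violated (Q=T) — contradiction.
Case Q = False:
  Constraint (6) is violated (Q=F) — contradiction.
Both cases fail — unsatisfiable.

Unsatisfiable — no assignment works.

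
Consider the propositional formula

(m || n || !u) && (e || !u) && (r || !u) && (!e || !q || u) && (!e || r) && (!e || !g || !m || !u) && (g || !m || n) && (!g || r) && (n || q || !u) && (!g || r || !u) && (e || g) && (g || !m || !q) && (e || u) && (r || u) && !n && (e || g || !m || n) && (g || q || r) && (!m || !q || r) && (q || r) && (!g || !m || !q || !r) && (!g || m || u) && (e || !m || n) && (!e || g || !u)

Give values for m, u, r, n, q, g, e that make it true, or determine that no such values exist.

m = True, u = False, r = True, n = False, q = False, g = True, e = True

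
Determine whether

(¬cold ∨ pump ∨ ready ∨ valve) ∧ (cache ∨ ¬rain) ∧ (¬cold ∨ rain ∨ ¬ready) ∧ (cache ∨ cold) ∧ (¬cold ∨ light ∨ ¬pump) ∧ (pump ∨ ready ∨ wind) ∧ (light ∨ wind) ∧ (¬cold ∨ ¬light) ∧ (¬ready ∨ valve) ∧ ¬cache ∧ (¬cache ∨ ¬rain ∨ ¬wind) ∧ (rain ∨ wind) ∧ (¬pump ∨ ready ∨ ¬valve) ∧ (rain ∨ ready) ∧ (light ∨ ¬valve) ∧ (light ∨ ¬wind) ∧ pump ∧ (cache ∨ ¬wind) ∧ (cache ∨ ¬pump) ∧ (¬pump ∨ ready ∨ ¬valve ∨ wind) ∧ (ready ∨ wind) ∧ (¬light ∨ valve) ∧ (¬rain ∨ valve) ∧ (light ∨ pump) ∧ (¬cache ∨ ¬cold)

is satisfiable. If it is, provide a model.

Unsatisfiable

Case pump = True:
  (¬cache) forces cache = False.
  Clause (cache ∨ ¬pump) is falsified — contradiction.
Case pump = False:
  Clause (pump) is falsified — contradiction.
Both cases fail, so the formula is unsatisfiable.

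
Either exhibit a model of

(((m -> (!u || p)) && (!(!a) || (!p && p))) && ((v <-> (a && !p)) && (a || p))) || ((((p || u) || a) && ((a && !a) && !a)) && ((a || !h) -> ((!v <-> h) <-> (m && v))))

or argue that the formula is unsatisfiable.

v = True; u = False; h = True; p = False; a = True; m = True

  (((m -> (!u || p)) && (!(!a) || (!p && p))) && ((v <-> (a && !p)) && (a || p))) || ((((p || u) || a) && ((a && !a) && !a)) && ((a || !h) -> ((!v <-> h) <-> (m && v)))) = True
    ((m -> (!u || p)) && (!(!a) || (!p && p))) && ((v <-> (a && !p)) && (a || p)) = True
      (m -> (!u || p)) && (!(!a) || (!p && p)) = True
        m -> (!u || p) = True
          !u || p = True
            !u = True
        !(!a) || (!p && p) = True
          !(!a) = True
            !a = False
          !p && p = False
            !p = True
      (v <-> (a && !p)) && (a || p) = True
        v <-> (a && !p) = True
          a && !p = True
            !p = True
        a || p = True
    (((p || u) || a) && ((a && !a) && !a)) && ((a || !h) -> ((!v <-> h) <-> (m && v))) = False
      ((p || u) || a) && ((a && !a) && !a) = False
        (p || u) || a = True
          p || u = False
        (a && !a) && !a = False
          a && !a = False
            !a = False
          !a = False
      (a || !h) -> ((!v <-> h) <-> (m && v)) = False
        a || !h = True
          !h = False
        (!v <-> h) <-> (m && v) = False
          !v <-> h = False
            !v = False
          m && v = True
The formula evaluates to True.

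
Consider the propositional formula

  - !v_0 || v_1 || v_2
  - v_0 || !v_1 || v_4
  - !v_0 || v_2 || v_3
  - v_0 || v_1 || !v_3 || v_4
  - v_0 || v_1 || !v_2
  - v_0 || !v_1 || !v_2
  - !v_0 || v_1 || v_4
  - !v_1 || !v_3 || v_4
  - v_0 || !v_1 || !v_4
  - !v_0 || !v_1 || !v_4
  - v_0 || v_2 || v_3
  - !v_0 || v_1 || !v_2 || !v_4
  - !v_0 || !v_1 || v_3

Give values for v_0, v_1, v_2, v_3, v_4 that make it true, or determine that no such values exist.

v_0=F; v_1=F; v_2=F; v_3=T; v_4=T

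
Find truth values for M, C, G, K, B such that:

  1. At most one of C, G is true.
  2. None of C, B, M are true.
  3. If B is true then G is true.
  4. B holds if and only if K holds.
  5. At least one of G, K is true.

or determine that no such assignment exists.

M = False, C = False, G = True, K = False, B = False

  (1) {C, G}: 1 true — at most one ✓
  (2) {C, B, M}: 0 true — none ✓
  (3) B=F ⇒ G: vacuous ✓
  (4) B=F, K=F — same ✓
  (5) {G, K}: 1 true — at least one ✓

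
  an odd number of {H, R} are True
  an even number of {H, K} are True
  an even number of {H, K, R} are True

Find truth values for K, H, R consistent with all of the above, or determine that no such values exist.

K = True, H = True, R = False

{H, R}: 1 true → odd ✓
{H, K}: 2 true → even ✓
{H, K, R}: 2 true → even ✓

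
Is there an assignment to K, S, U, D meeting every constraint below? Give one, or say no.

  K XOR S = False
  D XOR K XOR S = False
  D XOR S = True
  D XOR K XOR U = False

K = True, S = True, U = True, D = False

K XOR S = T XOR T = False ✓
D XOR K XOR S = F XOR T XOR T = False ✓
D XOR S = F XOR T = True ✓
D XOR K XOR U = F XOR T XOR T = False ✓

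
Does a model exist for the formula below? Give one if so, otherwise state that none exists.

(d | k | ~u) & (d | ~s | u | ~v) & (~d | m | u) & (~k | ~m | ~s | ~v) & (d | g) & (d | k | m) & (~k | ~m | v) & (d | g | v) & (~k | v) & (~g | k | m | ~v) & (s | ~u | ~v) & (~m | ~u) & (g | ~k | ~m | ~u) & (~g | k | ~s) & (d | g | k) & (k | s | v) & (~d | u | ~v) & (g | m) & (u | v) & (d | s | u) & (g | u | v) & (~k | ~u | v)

g: True, k: True, d: False, s: True, v: True, m: False, u: True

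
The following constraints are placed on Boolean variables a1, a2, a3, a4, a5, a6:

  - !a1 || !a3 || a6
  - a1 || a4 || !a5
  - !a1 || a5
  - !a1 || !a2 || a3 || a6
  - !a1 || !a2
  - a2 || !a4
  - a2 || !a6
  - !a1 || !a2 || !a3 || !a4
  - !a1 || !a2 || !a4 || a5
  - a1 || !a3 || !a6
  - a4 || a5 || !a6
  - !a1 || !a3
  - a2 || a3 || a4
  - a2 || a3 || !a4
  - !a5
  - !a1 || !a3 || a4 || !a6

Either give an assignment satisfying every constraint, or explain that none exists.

Unit clause (!a5) forces a5 = False.
In (!a1 || a5) only !a1 is left, so a1 = False.
Set a2 = True.
Set a3 = False.
Set a4 = True.
Set a6 = True.
All clauses satisfied.

a1=F, a2=T, a3=F, a4=T, a5=F, a6=T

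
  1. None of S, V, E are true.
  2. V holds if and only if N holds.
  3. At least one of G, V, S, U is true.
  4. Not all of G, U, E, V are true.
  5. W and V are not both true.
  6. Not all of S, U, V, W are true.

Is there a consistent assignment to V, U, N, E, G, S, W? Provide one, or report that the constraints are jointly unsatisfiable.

V=F, U=T, N=F, E=F, G=F, S=F, W=T

  (1) {S, V, E}: 0 true — none ✓
  (2) V=F, N=F — same ✓
  (3) {G, V, S, U}: 1 true — at least one ✓
  (4) {G, U, E, V}: 1/4 true — not all ✓
  (5) W=T, V=F — not both ✓
  (6) {S, U, V, W}: 2/4 true — not all ✓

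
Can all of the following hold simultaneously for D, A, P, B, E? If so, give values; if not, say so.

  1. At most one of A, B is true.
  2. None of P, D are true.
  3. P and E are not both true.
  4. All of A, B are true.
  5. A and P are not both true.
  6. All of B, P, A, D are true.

Case D = True:
  Constraint (2) is violated (D=T) — contradiction.
Case D = False:
  Constraint (6) is violated (D=F) — contradiction.
Both cases fail — unsatisfiable.

Unsatisfiable — no assignment works.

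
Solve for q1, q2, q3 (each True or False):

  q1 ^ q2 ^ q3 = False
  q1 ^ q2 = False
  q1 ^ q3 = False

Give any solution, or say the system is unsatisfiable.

q1 = False, q2 = False, q3 = False

q1 ^ q2 ^ q3 = F ^ F ^ F = False ✓
q1 ^ q2 = F ^ F = False ✓
q1 ^ q3 = F ^ F = False ✓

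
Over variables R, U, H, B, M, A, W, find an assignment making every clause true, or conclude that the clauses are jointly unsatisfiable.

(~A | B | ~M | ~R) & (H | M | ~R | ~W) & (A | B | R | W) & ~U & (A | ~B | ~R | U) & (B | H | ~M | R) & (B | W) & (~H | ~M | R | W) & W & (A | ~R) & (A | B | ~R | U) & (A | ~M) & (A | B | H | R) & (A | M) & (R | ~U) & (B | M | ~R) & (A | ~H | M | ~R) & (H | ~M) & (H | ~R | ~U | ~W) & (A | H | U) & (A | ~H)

R = True; U = False; H = True; B = True; M = False; A = True; W = True

Unit clause (~U) forces U = False.
Unit clause (W) forces W = True.
Set R = True.
  then (A | ~R) forces A = True.
Try H = False:
  (H | M | ~R | ~W) forces M = True.
  clause (H | ~M) is falsified — backtrack.
So H = True.
Set B = True.
Set M = False.
All clauses satisfied.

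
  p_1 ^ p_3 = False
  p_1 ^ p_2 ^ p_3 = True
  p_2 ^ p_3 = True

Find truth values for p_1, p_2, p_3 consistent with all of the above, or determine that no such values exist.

p_1 = False, p_2 = True, p_3 = False

p_1 ^ p_3 = F ^ F = False ✓
p_1 ^ p_2 ^ p_3 = F ^ T ^ F = True ✓
p_2 ^ p_3 = T ^ F = True ✓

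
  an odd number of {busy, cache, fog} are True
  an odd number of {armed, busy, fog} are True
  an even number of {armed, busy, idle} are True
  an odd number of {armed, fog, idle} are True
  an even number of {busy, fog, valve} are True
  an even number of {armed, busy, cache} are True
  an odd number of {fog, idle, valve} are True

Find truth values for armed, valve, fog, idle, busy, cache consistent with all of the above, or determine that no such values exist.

Adding constraints 2, 4, 5, 7 mod 2: every variable appears an even number of times on the left, so the left side is 0.
But the right sides sum to 1 (mod 2). 0 ≠ 1 — the system is inconsistent.

Unsatisfiable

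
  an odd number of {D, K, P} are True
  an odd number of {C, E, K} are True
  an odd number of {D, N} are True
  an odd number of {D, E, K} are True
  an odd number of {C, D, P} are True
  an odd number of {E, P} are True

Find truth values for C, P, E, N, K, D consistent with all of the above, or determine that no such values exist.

UNSATISFIABLE

Adding constraints 1, 4, 6 mod 2: every variable appears an even number of times on the left, so the left side is 0.
But the right sides sum to 1 (mod 2). 0 ≠ 1 — the system is inconsistent.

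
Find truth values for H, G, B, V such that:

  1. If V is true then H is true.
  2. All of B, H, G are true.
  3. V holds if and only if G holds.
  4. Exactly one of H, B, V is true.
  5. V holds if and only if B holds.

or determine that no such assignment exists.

No satisfying assignment exists.

Case H = True:
  (2) forces B = True.
  Constraint (4) is violated (H=T, B=T) — contradiction.
Case H = False:
  Constraint (2) is violated (H=F) — contradiction.
Both cases fail — unsatisfiable.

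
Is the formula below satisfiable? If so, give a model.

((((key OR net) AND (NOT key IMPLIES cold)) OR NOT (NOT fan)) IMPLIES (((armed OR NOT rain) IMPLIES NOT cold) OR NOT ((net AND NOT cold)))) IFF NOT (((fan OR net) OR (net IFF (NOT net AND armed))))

rain = False; cold = True; key = False; fan = False; armed = True; net = False

  ((((key OR net) AND (NOT key IMPLIES cold)) OR NOT (NOT fan)) IMPLIES (((armed OR NOT rain) IMPLIES NOT cold) OR NOT ((net AND NOT cold)))) IFF NOT (((fan OR net) OR (net IFF (NOT net AND armed)))) = True
    (((key OR net) AND (NOT key IMPLIES cold)) OR NOT (NOT fan)) IMPLIES (((armed OR NOT rain) IMPLIES NOT cold) OR NOT ((net AND NOT cold))) = True
      ((key OR net) AND (NOT key IMPLIES cold)) OR NOT (NOT fan) = False
        (key OR net) AND (NOT key IMPLIES cold) = False
          key OR net = False
          NOT key IMPLIES cold = True
            NOT key = True
        NOT (NOT fan) = False
          NOT fan = True
      ((armed OR NOT rain) IMPLIES NOT cold) OR NOT ((net AND NOT cold)) = True
        (armed OR NOT rain) IMPLIES NOT cold = False
          armed OR NOT rain = True
            NOT rain = True
          NOT cold = False
        NOT ((net AND NOT cold)) = True
          net AND NOT cold = False
            NOT cold = False
    NOT (((fan OR net) OR (net IFF (NOT net AND armed)))) = True
      (fan OR net) OR (net IFF (NOT net AND armed)) = False
        fan OR net = False
        net IFF (NOT net AND armed) = False
          NOT net AND armed = True
            NOT net = True
The formula evaluates to True.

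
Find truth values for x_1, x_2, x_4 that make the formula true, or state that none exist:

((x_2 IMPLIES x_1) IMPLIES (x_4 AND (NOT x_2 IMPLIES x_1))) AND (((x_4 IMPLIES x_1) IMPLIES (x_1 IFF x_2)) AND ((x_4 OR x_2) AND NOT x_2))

Unsatisfiable

Case x_2 = True: the conjunct NOT x_2 is False.
Case x_2 = False: the formula simplifies to (x_4 AND x_1) AND (((x_4 IMPLIES x_1) IMPLIES NOT x_1) AND x_4).
  x_1 = True: the conjunct (x_4 IMPLIES x_1) IMPLIES NOT x_1 becomes (x_4 IMPLIES True) IMPLIES NOT True = False.
  x_1 = False: the conjunct x_1 is False.
Both cases fail — unsatisfiable.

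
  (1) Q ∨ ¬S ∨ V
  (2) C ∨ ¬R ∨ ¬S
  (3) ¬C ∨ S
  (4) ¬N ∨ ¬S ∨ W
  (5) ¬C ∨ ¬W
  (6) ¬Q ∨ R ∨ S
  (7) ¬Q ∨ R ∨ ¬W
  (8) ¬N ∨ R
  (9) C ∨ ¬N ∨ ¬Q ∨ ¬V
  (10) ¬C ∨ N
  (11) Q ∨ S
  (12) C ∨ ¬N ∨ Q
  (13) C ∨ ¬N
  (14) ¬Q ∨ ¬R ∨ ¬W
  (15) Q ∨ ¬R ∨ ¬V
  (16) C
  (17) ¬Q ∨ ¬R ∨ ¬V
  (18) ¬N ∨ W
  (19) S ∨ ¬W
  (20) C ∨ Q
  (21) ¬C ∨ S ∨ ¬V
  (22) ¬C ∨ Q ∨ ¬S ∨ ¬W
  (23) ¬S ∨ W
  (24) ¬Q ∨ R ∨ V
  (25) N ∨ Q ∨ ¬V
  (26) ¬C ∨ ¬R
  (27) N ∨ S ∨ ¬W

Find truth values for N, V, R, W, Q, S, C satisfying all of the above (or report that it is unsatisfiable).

The formula is unsatisfiable.

Case C = True:
  (¬C ∨ S) forces S = True.
  (¬C ∨ ¬W) forces W = False.
  Clause (¬S ∨ W) is falsified — contradiction.
Case C = False:
  Clause (C) is falsified — contradiction.
Both cases fail, so the formula is unsatisfiable.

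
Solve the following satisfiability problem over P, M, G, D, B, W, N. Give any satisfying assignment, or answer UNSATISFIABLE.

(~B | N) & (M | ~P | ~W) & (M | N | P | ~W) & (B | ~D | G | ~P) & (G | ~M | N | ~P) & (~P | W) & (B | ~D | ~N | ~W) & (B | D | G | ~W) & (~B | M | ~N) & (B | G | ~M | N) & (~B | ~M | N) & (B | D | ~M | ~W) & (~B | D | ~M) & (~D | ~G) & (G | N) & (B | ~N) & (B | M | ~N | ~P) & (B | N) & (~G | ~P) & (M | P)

Set P = True.
  then (~P | W) forces W = True.
  then (~G | ~P) forces G = False.
  then (M | ~P | ~W) forces M = True.
  then (G | ~M | N | ~P) forces N = True.
  then (B | ~N) forces B = True.
  then (~B | D | ~M) forces D = True.
All clauses satisfied.

P = True, M = True, G = False, D = True, B = True, W = True, N = True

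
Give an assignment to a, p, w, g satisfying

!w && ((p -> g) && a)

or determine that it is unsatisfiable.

a: True, p: False, w: False, g: True

  !w = True
  (p -> g) && a = True
    p -> g = True
Both conjuncts True, so the formula holds.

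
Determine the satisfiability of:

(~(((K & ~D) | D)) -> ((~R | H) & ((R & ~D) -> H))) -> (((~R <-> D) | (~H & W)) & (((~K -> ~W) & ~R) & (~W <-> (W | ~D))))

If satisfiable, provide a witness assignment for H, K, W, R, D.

H = False, K = False, W = True, R = True, D = False

  (~(((K & ~D) | D)) -> ((~R | H) & ((R & ~D) -> H))) -> (((~R <-> D) | (~H & W)) & (((~K -> ~W) & ~R) & (~W <-> (W | ~D)))) = True
    ~(((K & ~D) | D)) -> ((~R | H) & ((R & ~D) -> H)) = False
      ~(((K & ~D) | D)) = True
        (K & ~D) | D = False
          K & ~D = False
            ~D = True
      (~R | H) & ((R & ~D) -> H) = False
        ~R | H = False
          ~R = False
        (R & ~D) -> H = False
          R & ~D = True
            ~D = True
    ((~R <-> D) | (~H & W)) & (((~K -> ~W) & ~R) & (~W <-> (W | ~D))) = False
      (~R <-> D) | (~H & W) = True
        ~R <-> D = True
          ~R = False
        ~H & W = True
          ~H = True
      ((~K -> ~W) & ~R) & (~W <-> (W | ~D)) = False
        (~K -> ~W) & ~R = False
          ~K -> ~W = False
            ~K = True
            ~W = False
          ~R = False
        ~W <-> (W | ~D) = False
          ~W = False
          W | ~D = True
            ~D = True
The formula evaluates to True.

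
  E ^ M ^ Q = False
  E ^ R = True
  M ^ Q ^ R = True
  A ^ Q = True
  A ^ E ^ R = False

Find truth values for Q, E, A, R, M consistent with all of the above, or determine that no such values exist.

Q: False, E: False, A: True, R: True, M: False

E ^ M ^ Q = F ^ F ^ F = False ✓
E ^ R = F ^ T = True ✓
M ^ Q ^ R = F ^ F ^ T = True ✓
A ^ Q = T ^ F = True ✓
A ^ E ^ R = T ^ F ^ T = False ✓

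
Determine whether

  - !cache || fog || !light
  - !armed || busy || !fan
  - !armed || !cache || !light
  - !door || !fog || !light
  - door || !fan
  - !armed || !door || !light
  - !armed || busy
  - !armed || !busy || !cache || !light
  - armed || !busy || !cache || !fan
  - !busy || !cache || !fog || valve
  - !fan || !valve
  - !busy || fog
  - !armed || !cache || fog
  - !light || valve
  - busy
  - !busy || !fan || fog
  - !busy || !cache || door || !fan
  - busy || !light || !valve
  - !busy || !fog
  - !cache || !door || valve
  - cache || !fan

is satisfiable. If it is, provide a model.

Case busy = True:
  (!busy || fog) forces fog = True.
  Clause (!busy || !fog) is falsified — contradiction.
Case busy = False:
  Clause (busy) is falsified — contradiction.
Both cases fail, so the formula is unsatisfiable.

No satisfying assignment exists.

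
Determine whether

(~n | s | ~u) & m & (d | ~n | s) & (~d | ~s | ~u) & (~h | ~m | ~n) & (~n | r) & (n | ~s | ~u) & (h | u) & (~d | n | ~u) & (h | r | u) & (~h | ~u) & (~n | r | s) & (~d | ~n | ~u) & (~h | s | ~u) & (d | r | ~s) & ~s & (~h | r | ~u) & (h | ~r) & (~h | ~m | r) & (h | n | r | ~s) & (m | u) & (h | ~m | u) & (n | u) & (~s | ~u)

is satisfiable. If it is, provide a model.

r = False, d = False, m = True, h = False, s = False, u = True, n = False

Unit clause (m) forces m = True.
Unit clause (~s) forces s = False.
Try r = True:
  (h | ~r) forces h = True.
  (~h | ~m | ~n) forces n = False.
  (~h | ~u) forces u = False.
  clause (n | u) is falsified — backtrack.
So r = False.
  then (~n | r) forces n = False.
  then (~h | ~m | r) forces h = False.
  then (h | ~m | u) forces u = True.
  then (~d | n | ~u) forces d = False.
All clauses satisfied.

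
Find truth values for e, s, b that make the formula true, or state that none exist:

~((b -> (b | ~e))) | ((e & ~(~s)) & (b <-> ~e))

e = True, s = True, b = False

  ~((b -> (b | ~e))) | ((e & ~(~s)) & (b <-> ~e)) = True
    ~((b -> (b | ~e))) = False
      b -> (b | ~e) = True
        b | ~e = False
          ~e = False
    (e & ~(~s)) & (b <-> ~e) = True
      e & ~(~s) = True
        ~(~s) = True
          ~s = False
      b <-> ~e = True
        ~e = False
The formula evaluates to True.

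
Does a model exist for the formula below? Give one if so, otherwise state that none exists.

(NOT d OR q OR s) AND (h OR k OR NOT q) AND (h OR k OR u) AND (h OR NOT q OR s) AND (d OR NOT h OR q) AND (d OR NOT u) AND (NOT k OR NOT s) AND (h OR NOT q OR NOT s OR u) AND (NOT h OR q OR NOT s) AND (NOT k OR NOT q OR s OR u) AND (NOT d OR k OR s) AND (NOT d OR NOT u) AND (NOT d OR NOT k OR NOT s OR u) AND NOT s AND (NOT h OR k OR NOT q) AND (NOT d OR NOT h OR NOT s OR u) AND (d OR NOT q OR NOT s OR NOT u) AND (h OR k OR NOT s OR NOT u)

Unit clause (NOT s) forces s = False.
Set u = False.
Try k = False:
  (h OR k OR u) forces h = True.
  (NOT d OR k OR s) forces d = False.
  (d OR NOT h OR q) forces q = True.
  clause (NOT h OR k OR NOT q) is falsified — backtrack.
So k = True.
  then (NOT k OR NOT q OR s OR u) forces q = False.
  then (NOT d OR q OR s) forces d = False.
  then (d OR NOT h OR q) forces h = False.
All clauses satisfied.

u: False, k: True, d: False, h: False, q: False, s: False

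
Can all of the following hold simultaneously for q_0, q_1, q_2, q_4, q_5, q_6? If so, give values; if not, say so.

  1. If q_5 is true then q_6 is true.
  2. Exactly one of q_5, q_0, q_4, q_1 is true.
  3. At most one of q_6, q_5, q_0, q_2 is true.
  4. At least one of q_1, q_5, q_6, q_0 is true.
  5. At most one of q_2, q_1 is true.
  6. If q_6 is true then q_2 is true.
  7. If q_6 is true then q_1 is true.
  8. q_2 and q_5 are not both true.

q_0 = False, q_1 = True, q_2 = False, q_4 = False, q_5 = False, q_6 = False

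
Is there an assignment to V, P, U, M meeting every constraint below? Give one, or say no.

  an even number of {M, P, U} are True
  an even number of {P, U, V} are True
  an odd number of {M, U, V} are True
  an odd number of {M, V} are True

Unsatisfiable — no assignment works.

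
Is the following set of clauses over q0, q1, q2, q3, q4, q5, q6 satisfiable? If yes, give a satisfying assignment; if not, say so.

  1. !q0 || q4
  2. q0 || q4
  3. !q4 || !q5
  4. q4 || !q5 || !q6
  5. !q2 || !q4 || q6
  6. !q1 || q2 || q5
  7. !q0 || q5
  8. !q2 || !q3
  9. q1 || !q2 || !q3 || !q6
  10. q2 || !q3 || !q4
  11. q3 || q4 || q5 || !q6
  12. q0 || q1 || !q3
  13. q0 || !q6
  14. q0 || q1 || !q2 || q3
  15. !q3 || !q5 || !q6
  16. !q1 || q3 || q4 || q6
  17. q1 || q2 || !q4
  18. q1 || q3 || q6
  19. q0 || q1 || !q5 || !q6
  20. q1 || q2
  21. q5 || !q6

No satisfying assignment exists.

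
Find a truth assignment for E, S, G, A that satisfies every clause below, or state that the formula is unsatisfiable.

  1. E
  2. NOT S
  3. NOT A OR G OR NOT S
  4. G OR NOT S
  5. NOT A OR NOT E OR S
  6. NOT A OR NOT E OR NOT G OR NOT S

E = True; S = False; G = False; A = False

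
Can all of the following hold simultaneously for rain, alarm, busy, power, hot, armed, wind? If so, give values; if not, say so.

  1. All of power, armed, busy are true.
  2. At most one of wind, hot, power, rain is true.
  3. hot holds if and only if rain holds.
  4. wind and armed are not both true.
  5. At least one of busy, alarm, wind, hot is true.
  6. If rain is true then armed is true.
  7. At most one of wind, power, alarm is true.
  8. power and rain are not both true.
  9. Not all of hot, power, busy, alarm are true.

rain = False; alarm = False; busy = True; power = True; hot = False; armed = True; wind = False

  (1) {power, armed, busy}: all 3 true ✓
  (2) {wind, hot, power, rain}: 1 true — at most one ✓
  (3) hot=F, rain=F — same ✓
  (4) wind=F, armed=T — not both ✓
  (5) {busy, alarm, wind, hot}: 1 true — at least one ✓
  (6) rain=F ⇒ armed: vacuous ✓
  (7) {wind, power, alarm}: 1 true — at most one ✓
  (8) power=T, rain=F — not both ✓
  (9) {hot, power, busy, alarm}: 2/4 true — not all ✓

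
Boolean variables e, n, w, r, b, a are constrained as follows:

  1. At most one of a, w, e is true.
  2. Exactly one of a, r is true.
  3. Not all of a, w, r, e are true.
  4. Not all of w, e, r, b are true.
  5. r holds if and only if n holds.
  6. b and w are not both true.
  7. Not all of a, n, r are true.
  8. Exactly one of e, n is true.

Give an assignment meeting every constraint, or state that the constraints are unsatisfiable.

e = False, n = True, w = False, r = True, b = False, a = False

  (1) {a, w, e}: 0 true — at most one ✓
  (2) {a, r}: 1 true — exactly one ✓
  (3) {a, w, r, e}: 1/4 true — not all ✓
  (4) {w, e, r, b}: 1/4 true — not all ✓
  (5) r=T, n=T — same ✓
  (6) b=F, w=F — not both ✓
  (7) {a, n, r}: 2/3 true — not all ✓
  (8) {e, n}: 1 true — exactly one ✓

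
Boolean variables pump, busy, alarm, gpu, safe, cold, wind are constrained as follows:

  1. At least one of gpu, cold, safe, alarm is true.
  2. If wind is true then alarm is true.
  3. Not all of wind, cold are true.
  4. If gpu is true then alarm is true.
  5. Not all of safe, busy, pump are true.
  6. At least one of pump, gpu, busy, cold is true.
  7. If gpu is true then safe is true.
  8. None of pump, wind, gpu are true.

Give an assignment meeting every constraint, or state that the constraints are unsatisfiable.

pump = False, busy = False, alarm = False, gpu = False, safe = False, cold = True, wind = False

  (1) {gpu, cold, safe, alarm}: 1 true — at least one ✓
  (2) wind=F ⇒ alarm: vacuous ✓
  (3) {wind, cold}: 1/2 true — not all ✓
  (4) gpu=F ⇒ alarm: vacuous ✓
  (5) {safe, busy, pump}: 0/3 true — not all ✓
  (6) {pump, gpu, busy, cold}: 1 true — at least one ✓
  (7) gpu=F ⇒ safe: vacuous ✓
  (8) {pump, wind, gpu}: 0 true — none ✓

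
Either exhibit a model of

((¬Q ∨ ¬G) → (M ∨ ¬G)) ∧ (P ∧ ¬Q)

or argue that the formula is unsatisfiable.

M=F; P=T; G=F; Q=F

  (¬Q ∨ ¬G) → (M ∨ ¬G) = True
    ¬Q ∨ ¬G = True
      ¬Q = True
      ¬G = True
    M ∨ ¬G = True
      ¬G = True
  P ∧ ¬Q = True
    ¬Q = True
Both conjuncts True, so the formula holds.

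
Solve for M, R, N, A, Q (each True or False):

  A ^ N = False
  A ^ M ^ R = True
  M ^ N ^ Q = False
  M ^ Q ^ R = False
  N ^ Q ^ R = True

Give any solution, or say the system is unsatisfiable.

M: True; R: False; N: False; A: False; Q: True

A ^ N = F ^ F = False ✓
A ^ M ^ R = F ^ T ^ F = True ✓
M ^ N ^ Q = T ^ F ^ T = False ✓
M ^ Q ^ R = T ^ T ^ F = False ✓
N ^ Q ^ R = F ^ T ^ F = True ✓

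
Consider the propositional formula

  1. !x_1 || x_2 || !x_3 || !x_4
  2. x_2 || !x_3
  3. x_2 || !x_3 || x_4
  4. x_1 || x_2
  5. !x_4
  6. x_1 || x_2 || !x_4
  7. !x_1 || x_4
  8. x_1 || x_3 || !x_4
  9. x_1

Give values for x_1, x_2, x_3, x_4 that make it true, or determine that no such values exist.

Unsatisfiable

Case x_1 = True:
  (!x_4) forces x_4 = False.
  Clause (!x_1 || x_4) is falsified — contradiction.
Case x_1 = False:
  Clause (x_1) is falsified — contradiction.
Both cases fail, so the formula is unsatisfiable.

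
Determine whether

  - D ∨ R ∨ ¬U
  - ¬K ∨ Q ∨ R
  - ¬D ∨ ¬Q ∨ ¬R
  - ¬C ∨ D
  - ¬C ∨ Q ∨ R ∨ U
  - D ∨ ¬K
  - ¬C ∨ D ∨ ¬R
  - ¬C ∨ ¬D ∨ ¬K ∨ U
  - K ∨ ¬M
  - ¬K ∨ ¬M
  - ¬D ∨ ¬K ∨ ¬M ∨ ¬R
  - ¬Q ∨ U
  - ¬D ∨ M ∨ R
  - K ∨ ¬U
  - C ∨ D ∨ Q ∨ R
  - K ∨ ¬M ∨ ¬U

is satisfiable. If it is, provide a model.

U=F, R=T, D=T, C=F, Q=F, K=F, M=F

Set U = False.
  then (¬Q ∨ U) forces Q = False.
Try R = False:
  (¬K ∨ Q ∨ R) forces K = False.
  (¬C ∨ Q ∨ R ∨ U) forces C = False.
  (K ∨ ¬M) forces M = False.
  (¬D ∨ M ∨ R) forces D = False.
  clause (C ∨ D ∨ Q ∨ R) is falsified — backtrack.
So R = True.
Set D = True.
Set C = False.
Set K = False.
  then (K ∨ ¬M) forces M = False.
All clauses satisfied.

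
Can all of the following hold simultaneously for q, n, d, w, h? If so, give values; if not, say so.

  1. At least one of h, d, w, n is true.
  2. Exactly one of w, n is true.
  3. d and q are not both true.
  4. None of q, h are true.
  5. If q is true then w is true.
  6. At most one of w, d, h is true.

q: False; n: True; d: True; w: False; h: False

  (1) {h, d, w, n}: 2 true — at least one ✓
  (2) {w, n}: 1 true — exactly one ✓
  (3) d=T, q=F — not both ✓
  (4) {q, h}: 0 true — none ✓
  (5) q=F ⇒ w: vacuous ✓
  (6) {w, d, h}: 1 true — at most one ✓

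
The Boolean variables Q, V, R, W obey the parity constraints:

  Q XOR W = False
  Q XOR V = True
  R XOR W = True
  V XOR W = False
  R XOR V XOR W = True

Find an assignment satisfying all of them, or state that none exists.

Adding constraints 1, 2, 4 mod 2: every variable appears an even number of times on the left, so the left side is 0.
But the right sides sum to 1 (mod 2). 0 ≠ 1 — the system is inconsistent.

No satisfying assignment exists.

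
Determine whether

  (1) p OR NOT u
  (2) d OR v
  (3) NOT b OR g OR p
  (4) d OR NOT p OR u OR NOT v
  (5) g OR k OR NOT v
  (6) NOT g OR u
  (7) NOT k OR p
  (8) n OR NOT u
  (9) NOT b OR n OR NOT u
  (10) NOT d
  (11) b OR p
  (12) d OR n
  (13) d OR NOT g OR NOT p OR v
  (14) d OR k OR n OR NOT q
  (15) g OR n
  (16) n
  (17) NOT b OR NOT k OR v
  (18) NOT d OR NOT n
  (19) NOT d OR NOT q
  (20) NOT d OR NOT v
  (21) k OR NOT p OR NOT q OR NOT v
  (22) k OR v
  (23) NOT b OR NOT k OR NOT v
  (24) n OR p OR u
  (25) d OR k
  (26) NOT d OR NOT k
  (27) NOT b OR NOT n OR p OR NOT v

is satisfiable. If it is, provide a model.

Unit clause (NOT d) forces d = False.
In (d OR n) only n is left, so n = True.
In (d OR k) only k is left, so k = True.
In (d OR v) only v is left, so v = True.
In (NOT k OR p) only p is left, so p = True.
In (NOT b OR NOT k OR NOT v) only NOT b is left, so b = False.
In (d OR NOT p OR u OR NOT v) only u is left, so u = True.
Set g = False.
Set q = False.
All clauses satisfied.

u = True, n = True, d = False, g = False, k = True, v = True, q = False, b = False, p = True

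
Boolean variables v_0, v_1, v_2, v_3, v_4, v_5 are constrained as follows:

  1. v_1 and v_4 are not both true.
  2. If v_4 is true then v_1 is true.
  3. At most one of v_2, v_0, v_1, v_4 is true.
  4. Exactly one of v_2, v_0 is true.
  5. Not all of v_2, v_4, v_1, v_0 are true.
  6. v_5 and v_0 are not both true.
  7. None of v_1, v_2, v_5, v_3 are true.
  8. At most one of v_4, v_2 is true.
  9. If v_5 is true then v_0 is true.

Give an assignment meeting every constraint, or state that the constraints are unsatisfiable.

v_0 = True, v_1 = False, v_2 = False, v_3 = False, v_4 = False, v_5 = False

  (1) v_1=F, v_4=F — not both ✓
  (2) v_4=F ⇒ v_1: vacuous ✓
  (3) {v_2, v_0, v_1, v_4}: 1 true — at most one ✓
  (4) {v_2, v_0}: 1 true — exactly one ✓
  (5) {v_2, v_4, v_1, v_0}: 1/4 true — not all ✓
  (6) v_5=F, v_0=T — not both ✓
  (7) {v_1, v_2, v_5, v_3}: 0 true — none ✓
  (8) {v_4, v_2}: 0 true — at most one ✓
  (9) v_5=F ⇒ v_0: vacuous ✓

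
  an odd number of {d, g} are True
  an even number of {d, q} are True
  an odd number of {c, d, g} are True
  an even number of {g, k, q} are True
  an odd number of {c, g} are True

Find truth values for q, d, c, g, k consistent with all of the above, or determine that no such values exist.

q: False; d: False; c: False; g: True; k: True

{d, g}: 1 true → odd ✓
{d, q}: 0 true → even ✓
{c, d, g}: 1 true → odd ✓
{g, k, q}: 2 true → even ✓
{c, g}: 1 true → odd ✓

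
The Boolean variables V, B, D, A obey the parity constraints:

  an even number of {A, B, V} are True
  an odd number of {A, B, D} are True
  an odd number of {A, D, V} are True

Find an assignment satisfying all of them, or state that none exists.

V = True, B = True, D = False, A = False

{A, B, V}: 2 true → even ✓
{A, B, D}: 1 true → odd ✓
{A, D, V}: 1 true → odd ✓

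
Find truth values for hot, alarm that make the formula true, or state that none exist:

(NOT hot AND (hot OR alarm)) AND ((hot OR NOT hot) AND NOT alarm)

Case hot = True: the conjunct NOT hot is False.
Case hot = False: the formula simplifies to alarm AND NOT alarm.
  alarm = True: the conjunct NOT alarm is False.
  alarm = False: the conjunct alarm is False.
Both cases fail — unsatisfiable.

Unsatisfiable — no assignment works.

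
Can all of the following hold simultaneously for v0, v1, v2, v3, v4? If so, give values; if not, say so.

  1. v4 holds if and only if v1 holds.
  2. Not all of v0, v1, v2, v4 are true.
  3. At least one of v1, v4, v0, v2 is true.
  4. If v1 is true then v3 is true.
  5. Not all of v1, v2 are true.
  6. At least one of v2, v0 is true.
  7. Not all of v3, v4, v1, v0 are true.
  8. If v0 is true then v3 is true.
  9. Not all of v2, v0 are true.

v0 = True; v1 = False; v2 = False; v3 = True; v4 = False

  (1) v4=F, v1=F — same ✓
  (2) {v0, v1, v2, v4}: 1/4 true — not all ✓
  (3) {v1, v4, v0, v2}: 1 true — at least one ✓
  (4) v1=F ⇒ v3: vacuous ✓
  (5) {v1, v2}: 0/2 true — not all ✓
  (6) {v2, v0}: 1 true — at least one ✓
  (7) {v3, v4, v1, v0}: 2/4 true — not all ✓
  (8) v0=T ⇒ v3: T ✓
  (9) {v2, v0}: 1/2 true — not all ✓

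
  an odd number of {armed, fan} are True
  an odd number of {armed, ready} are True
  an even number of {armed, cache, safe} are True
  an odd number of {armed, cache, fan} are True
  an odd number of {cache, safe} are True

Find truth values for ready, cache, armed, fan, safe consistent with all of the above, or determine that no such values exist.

ready=F; cache=F; armed=T; fan=F; safe=T

{armed, fan}: 1 true → odd ✓
{armed, ready}: 1 true → odd ✓
{armed, cache, safe}: 2 true → even ✓
{armed, cache, fan}: 1 true → odd ✓
{cache, safe}: 1 true → odd ✓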